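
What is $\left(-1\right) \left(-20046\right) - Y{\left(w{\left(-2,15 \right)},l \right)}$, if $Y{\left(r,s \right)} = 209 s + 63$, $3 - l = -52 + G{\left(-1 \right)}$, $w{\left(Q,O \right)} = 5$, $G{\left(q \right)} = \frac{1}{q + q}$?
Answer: $\frac{16767}{2} \approx 8383.5$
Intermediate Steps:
$G{\left(q \right)} = \frac{1}{2 q}$
$l = \frac{111}{2}$ ($l = 3 - \left(-52 + \frac{1}{2 \left(-1\right)}\right) = 3 - \left(-52 + \frac{1}{2} \left(-1\right)\right) = 3 - \left(-52 - \frac{1}{2}\right) = 3 - - \frac{105}{2} = 3 + \frac{105}{2} = \frac{111}{2} \approx 55.5$)
$Y{\left(r,s \right)} = 63 + 209 s$
$\left(-1\right) \left(-20046\right) - Y{\left(w{\left(-2,15 \right)},l \right)} = \left(-1\right) \left(-20046\right) - \left(63 + 209 \cdot \frac{111}{2}\right) = 20046 - \left(63 + \frac{23199}{2}\right) = 20046 - \frac{23325}{2} = \frac{16767}{2}$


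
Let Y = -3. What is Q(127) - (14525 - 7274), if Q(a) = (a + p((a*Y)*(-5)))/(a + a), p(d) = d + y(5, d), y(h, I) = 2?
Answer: -919860/127 ≈ -7243.0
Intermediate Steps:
p(d) = 2 + d (p(d) = d + 2 = 2 + d)
Q(a) = (2 + 16*a)/(2*a) (Q(a) = (a + (2 + (a*(-3))*(-5)))/(a + a) = (a + (2 - 3*a*(-5)))/((2*a)) = (a + (2 + 15*a))*(1/(2*a)) = (2 + 16*a)*(1/(2*a)) = (2 + 16*a)/(2*a))
Q(127) - (14525 - 7274) = (8 + 1/127) - (14525 - 7274) = (8 + 1/127) - 1*7251 = 1017/127 - 7251 = -919860/127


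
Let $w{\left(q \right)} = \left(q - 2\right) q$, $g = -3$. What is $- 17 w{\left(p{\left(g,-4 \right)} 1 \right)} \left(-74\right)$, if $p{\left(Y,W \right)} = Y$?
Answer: $18870$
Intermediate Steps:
$w{\left(q \right)} = q \left(-2 + q\right)$ ($w{\left(q \right)} = \left(-2 + q\right) q = q \left(-2 + q\right)$)
$- 17 w{\left(p{\left(g,-4 \right)} 1 \right)} \left(-74\right) = - 17 \left(-3\right) 1 \left(-2 - 3\right) \left(-74\right) = - 17 \left(- 3 \left(-2 - 3\right)\right) \left(-74\right) = - 17 \left(\left(-3\right) \left(-5\right)\right) \left(-74\right) = \left(-17\right) 15 \left(-74\right) = \left(-255\right) \left(-74\right) = 18870$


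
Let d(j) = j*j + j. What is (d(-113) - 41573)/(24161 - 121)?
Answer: -28917/24040 ≈ -1.2029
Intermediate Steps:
d(j) = j + j² (d(j) = j² + j = j + j²)
(d(-113) - 41573)/(24161 - 121) = (-113*(1 - 113) - 41573)/(24161 - 121) = (-113*(-112) - 41573)/24040 = (12656 - 41573)*(1/24040) = -28917*1/24040 = -28917/24040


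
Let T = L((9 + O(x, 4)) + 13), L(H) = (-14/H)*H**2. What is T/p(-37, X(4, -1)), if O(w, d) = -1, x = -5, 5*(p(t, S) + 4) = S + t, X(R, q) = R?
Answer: 1470/53 ≈ 27.736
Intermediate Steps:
p(t, S) = -4 + S/5 + t/5 (p(t, S) = -4 + (S + t)/5 = -4 + (S/5 + t/5) = -4 + S/5 + t/5)
L(H) = -14*H
T = -294 (T = -14*((9 - 1) + 13) = -14*(8 + 13) = -14*21 = -294)
T/p(-37, X(4, -1)) = -294/(-4 + (1/5)*4 + (1/5)*(-37)) = -294/(-4 + 4/5 - 37/5) = -294/(-53/5) = -294*(-5/53) = 1470/53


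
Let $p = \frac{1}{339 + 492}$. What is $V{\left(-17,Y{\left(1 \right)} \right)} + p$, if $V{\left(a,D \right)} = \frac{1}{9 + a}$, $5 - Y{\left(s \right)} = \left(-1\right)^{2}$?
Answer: $- \frac{823}{6648} \approx -0.1238$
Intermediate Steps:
$Y{\left(s \right)} = 4$ ($Y{\left(s \right)} = 5 - \left(-1\right)^{2} = 5 - 1 = 4$)
$p = \frac{1}{831} \approx 0.0012034$
$V{\left(-17,Y{\left(1 \right)} \right)} + p = \frac{1}{9 - 17} + \frac{1}{831} = \frac{1}{-8} + \frac{1}{831} = - \frac{1}{8} + \frac{1}{831} = - \frac{823}{6648}$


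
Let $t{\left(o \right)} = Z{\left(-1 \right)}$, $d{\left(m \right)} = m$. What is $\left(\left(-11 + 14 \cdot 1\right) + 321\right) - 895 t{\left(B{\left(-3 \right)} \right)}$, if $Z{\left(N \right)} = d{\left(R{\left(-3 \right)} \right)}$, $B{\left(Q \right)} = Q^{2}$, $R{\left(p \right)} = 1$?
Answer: $-571$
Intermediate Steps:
$Z{\left(N \right)} = 1$
$t{\left(o \right)} = 1$
$\left(\left(-11 + 14 \cdot 1\right) + 321\right) - 895 t{\left(B{\left(-3 \right)} \right)} = \left(\left(-11 + 14 \cdot 1\right) + 321\right) - 895 = \left(\left(-11 + 14\right) + 321\right) - 895 = \left(3 + 321\right) - 895 = 324 - 895 = -571$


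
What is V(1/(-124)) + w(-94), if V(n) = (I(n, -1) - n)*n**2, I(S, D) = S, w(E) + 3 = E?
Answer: -97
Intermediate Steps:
w(E) = -3 + E
V(n) = 0 (V(n) = (n - n)*n**2 = 0*n**2 = 0)
V(1/(-124)) + w(-94) = 0 + (-3 - 94) = 0 - 97 = -97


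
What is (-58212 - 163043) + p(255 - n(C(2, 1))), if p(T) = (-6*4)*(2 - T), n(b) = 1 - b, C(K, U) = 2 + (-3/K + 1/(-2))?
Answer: -215207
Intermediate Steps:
C(K, U) = 3/2 - 3/K (C(K, U) = 2 + (-3/K + 1*(-½)) = 2 + (-3/K - ½) = 2 + (-½ - 3/K) = 3/2 - 3/K)
p(T) = -48 + 24*T (p(T) = -24*(2 - T) = -48 + 24*T)
(-58212 - 163043) + p(255 - n(C(2, 1))) = (-58212 - 163043) + (-48 + 24*(255 - (1 - (3/2 - 3/2)))) = -221255 + (-48 + 24*(255 - (1 - (3/2 - 3*½)))) = -221255 + (-48 + 24*(255 - (1 - (3/2 - 3/2)))) = -221255 + (-48 + 24*(255 - (1 - 1*0))) = -221255 + (-48 + 24*(255 - (1 + 0))) = -221255 + (-48 + 24*(255 - 1*1)) = -221255 + (-48 + 24*(255 - 1)) = -221255 + (-48 + 24*254) = -221255 + (-48 + 6096) = -221255 + 6048 = -215207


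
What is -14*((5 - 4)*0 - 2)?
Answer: 28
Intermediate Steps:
-14*((5 - 4)*0 - 2) = -14*(1*0 - 2) = -14*(0 - 2) = -14*(-2) = 28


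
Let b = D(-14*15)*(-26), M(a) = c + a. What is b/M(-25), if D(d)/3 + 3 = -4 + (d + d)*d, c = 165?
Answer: -491361/10 ≈ -49136.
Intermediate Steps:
D(d) = -21 + 6*d² (D(d) = -9 + 3*(-4 + (d + d)*d) = -9 + 3*(-4 + (2*d)*d) = -9 + 3*(-4 + 2*d²) = -9 + (-12 + 6*d²) = -21 + 6*d²)
M(a) = 165 + a
b = -6879054 (b = (-21 + 6*(-14*15)²)*(-26) = (-21 + 6*(-210)²)*(-26) = (-21 + 6*44100)*(-26) = (-21 + 264600)*(-26) = 264579*(-26) = -6879054)
b/M(-25) = -6879054/(165 - 25) = -6879054/140 = -6879054*1/140 = -491361/10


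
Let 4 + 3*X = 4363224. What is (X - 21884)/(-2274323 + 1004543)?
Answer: -1074392/952335 ≈ -1.1282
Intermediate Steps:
X = 4363220/3 (X = -4/3 + (⅓)*4363224 = -4/3 + 1454408 = 4363220/3 ≈ 1.4544e+6)
(X - 21884)/(-2274323 + 1004543) = (4363220/3 - 21884)/(-2274323 + 1004543) = (4297568/3)/(-1269780) = (4297568/3)*(-1/1269780) = -1074392/952335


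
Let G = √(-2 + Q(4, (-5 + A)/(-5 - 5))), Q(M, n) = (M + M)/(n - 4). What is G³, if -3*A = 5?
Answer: -22*I*√110/25 ≈ -9.2295*I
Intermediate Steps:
A = -5/3 (A = -⅓*5 = -5/3 ≈ -1.6667)
Q(M, n) = 2*M/(-4 + n) (Q(M, n) = (2*M)/(-4 + n) = 2*M/(-4 + n))
G = I*√110/5 (G = √(-2 + 2*4/(-4 + (-5 - 5/3)/(-5 - 5))) = √(-2 + 2*4/(-4 - 20/3/(-10))) = √(-2 + 2*4/(-4 - 20/3*(-⅒))) = √(-2 + 2*4/(-4 + ⅔)) = √(-2 + 2*4/(-10/3)) = √(-2 + 2*4*(-3/10)) = √(-2 - 12/5) = √(-22/5) = I*√110/5 ≈ 2.0976*I)
G³ = (I*√110/5)³ = -22*I*√110/25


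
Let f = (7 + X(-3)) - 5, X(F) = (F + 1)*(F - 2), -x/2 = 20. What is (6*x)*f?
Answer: -2880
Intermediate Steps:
x = -40 (x = -2*20 = -40)
X(F) = (1 + F)*(-2 + F)
f = 12 (f = (7 + (-2 + (-3)**2 - 1*(-3))) - 5 = (7 + (-2 + 9 + 3)) - 5 = (7 + 10) - 5 = 17 - 5 = 12)
(6*x)*f = (6*(-40))*12 = -240*12 = -2880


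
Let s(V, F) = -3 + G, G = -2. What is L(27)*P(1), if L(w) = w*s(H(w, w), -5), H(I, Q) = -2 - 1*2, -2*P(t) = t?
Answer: 135/2 ≈ 67.500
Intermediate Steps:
P(t) = -t/2
H(I, Q) = -4 (H(I, Q) = -2 - 2 = -4)
s(V, F) = -5 (s(V, F) = -3 - 2 = -5)
L(w) = -5*w (L(w) = w*(-5) = -5*w)
L(27)*P(1) = (-5*27)*(-½*1) = -135*(-½) = 135/2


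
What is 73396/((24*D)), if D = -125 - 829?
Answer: -18349/5724 ≈ -3.2056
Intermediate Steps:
D = -954
73396/((24*D)) = 73396/((24*(-954))) = 73396/(-22896) = 73396*(-1/22896) = -18349/5724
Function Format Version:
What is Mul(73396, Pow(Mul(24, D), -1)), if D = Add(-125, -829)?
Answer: Rational(-18349, 5724) ≈ -3.2056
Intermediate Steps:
D = -954
Mul(73396, Pow(Mul(24, D), -1)) = Mul(73396, Pow(Mul(24, -954), -1)) = Mul(73396, Pow(-22896, -1)) = Mul(73396, Rational(-1, 22896)) = Rational(-18349, 5724)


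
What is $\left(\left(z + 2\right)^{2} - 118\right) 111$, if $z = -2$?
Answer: $-13098$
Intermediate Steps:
$\left(\left(z + 2\right)^{2} - 118\right) 111 = \left(\left(-2 + 2\right)^{2} - 118\right) 111 = \left(0^{2} - 118\right) 111 = \left(0 - 118\right) 111 = \left(-118\right) 111 = -13098$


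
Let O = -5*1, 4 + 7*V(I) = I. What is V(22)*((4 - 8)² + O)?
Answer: 198/7 ≈ 28.286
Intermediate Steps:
V(I) = -4/7 + I/7
O = -5
V(22)*((4 - 8)² + O) = (-4/7 + (⅐)*22)*((4 - 8)² - 5) = (-4/7 + 22/7)*((-4)² - 5) = 18*(16 - 5)/7 = (18/7)*11 = 198/7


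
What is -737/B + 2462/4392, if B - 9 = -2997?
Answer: 73565/91134 ≈ 0.80722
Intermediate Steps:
B = -2988 (B = 9 - 2997 = -2988)
-737/B + 2462/4392 = -737/(-2988) + 2462/4392 = -737*(-1/2988) + 2462*(1/4392) = 737/2988 + 1231/2196 = 73565/91134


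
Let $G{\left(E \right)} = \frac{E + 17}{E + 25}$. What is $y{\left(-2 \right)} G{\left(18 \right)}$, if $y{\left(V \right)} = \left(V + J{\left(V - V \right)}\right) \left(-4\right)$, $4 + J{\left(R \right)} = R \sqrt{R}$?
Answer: $\frac{840}{43} \approx 19.535$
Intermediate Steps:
$G{\left(E \right)} = \frac{17 + E}{25 + E}$
$J{\left(R \right)} = -4 + R^{\frac{3}{2}}$ ($J{\left(R \right)} = -4 + R \sqrt{R} = -4 + R^{\frac{3}{2}}$)
$y{\left(V \right)} = 16 - 4 V$ ($y{\left(V \right)} = \left(V + \left(-4 + \left(V - V\right)^{\frac{3}{2}}\right)\right) \left(-4\right) = \left(V - \left(4 - 0^{\frac{3}{2}}\right)\right) \left(-4\right) = \left(V + \left(-4 + 0\right)\right) \left(-4\right) = \left(V - 4\right) \left(-4\right) = \left(-4 + V\right) \left(-4\right) = 16 - 4 V$)
$y{\left(-2 \right)} G{\left(18 \right)} = \left(16 - -8\right) \frac{17 + 18}{25 + 18} = \left(16 + 8\right) \frac{1}{43} \cdot 35 = 24 \cdot \frac{1}{43} \cdot 35 = 24 \cdot \frac{35}{43} = \frac{840}{43}$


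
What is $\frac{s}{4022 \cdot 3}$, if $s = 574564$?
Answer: $\frac{287282}{6033} \approx 47.618$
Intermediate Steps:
$\frac{s}{4022 \cdot 3} = \frac{574564}{4022 \cdot 3} = \frac{574564}{12066} = 574564 \cdot \frac{1}{12066} = \frac{287282}{6033}$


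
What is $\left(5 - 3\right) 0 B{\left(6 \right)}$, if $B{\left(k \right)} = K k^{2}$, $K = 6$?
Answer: $0$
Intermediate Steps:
$B{\left(k \right)} = 6 k^{2}$
$\left(5 - 3\right) 0 B{\left(6 \right)} = \left(5 - 3\right) 0 \cdot 6 \cdot 6^{2} = 2 \cdot 0 \cdot 6 \cdot 36 = 0 \cdot 216 = 0$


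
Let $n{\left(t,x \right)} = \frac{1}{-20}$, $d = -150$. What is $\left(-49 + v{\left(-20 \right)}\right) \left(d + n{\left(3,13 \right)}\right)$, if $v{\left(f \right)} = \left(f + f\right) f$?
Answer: $- \frac{2253751}{20} \approx -1.1269 \cdot 10^{5}$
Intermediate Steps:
$n{\left(t,x \right)} = - \frac{1}{20}$
$v{\left(f \right)} = 2 f^{2}$ ($v{\left(f \right)} = 2 f f = 2 f^{2}$)
$\left(-49 + v{\left(-20 \right)}\right) \left(d + n{\left(3,13 \right)}\right) = \left(-49 + 2 \left(-20\right)^{2}\right) \left(-150 - \frac{1}{20}\right) = \left(-49 + 2 \cdot 400\right) \left(- \frac{3001}{20}\right) = \left(-49 + 800\right) \left(- \frac{3001}{20}\right) = 751 \left(- \frac{3001}{20}\right) = - \frac{2253751}{20}$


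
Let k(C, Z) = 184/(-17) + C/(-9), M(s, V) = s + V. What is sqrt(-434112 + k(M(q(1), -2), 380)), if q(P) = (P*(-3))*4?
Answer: I*sqrt(1129149418)/51 ≈ 658.88*I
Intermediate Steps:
q(P) = -12*P (q(P) = -3*P*4 = -12*P)
M(s, V) = V + s
k(C, Z) = -184/17 - C/9 (k(C, Z) = 184*(-1/17) + C*(-1/9) = -184/17 - C/9)
sqrt(-434112 + k(M(q(1), -2), 380)) = sqrt(-434112 + (-184/17 - (-2 - 12*1)/9)) = sqrt(-434112 + (-184/17 - (-2 - 12)/9)) = sqrt(-434112 + (-184/17 - 1/9*(-14))) = sqrt(-434112 + (-184/17 + 14/9)) = sqrt(-434112 - 1418/153) = sqrt(-66420554/153) = I*sqrt(1129149418)/51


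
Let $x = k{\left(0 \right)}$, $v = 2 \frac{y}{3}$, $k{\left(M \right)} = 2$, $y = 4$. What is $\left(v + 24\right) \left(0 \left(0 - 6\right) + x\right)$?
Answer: $\frac{160}{3} \approx 53.333$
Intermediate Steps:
$v = \frac{8}{3}$ ($v = 2 \cdot \frac{4}{3} = \frac{8}{3} \approx 2.6667$)
$x = 2$
$\left(v + 24\right) \left(0 \left(0 - 6\right) + x\right) = \left(\frac{8}{3} + 24\right) \left(0 \left(0 - 6\right) + 2\right) = \frac{80 \left(0 \left(0 - 6\right) + 2\right)}{3} = \frac{80 \left(0 \left(-6\right) + 2\right)}{3} = \frac{80 \left(0 + 2\right)}{3} = \frac{80}{3} \cdot 2 = \frac{160}{3}$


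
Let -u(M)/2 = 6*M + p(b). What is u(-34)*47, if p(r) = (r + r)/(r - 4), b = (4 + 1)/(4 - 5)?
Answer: 171644/9 ≈ 19072.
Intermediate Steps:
b = -5 (b = 5/(-1) = 5*(-1) = -5)
p(r) = 2*r/(-4 + r) (p(r) = (2*r)/(-4 + r) = 2*r/(-4 + r))
u(M) = -20/9 - 12*M (u(M) = -2*(6*M + 2*(-5)/(-4 - 5)) = -2*(6*M + 2*(-5)/(-9)) = -2*(6*M + 2*(-5)*(-⅑)) = -2*(6*M + 10/9) = -2*(10/9 + 6*M) = -20/9 - 12*M)
u(-34)*47 = (-20/9 - 12*(-34))*47 = (-20/9 + 408)*47 = (3652/9)*47 = 171644/9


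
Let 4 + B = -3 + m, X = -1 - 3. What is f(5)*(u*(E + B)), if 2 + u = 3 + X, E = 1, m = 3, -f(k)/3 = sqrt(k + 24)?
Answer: -27*sqrt(29) ≈ -145.40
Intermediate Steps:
f(k) = -3*sqrt(24 + k) (f(k) = -3*sqrt(k + 24) = -3*sqrt(24 + k))
X = -4
u = -3 (u = -2 + (3 - 4) = -2 - 1 = -3)
B = -4 (B = -4 + (-3 + 3) = -4 + 0 = -4)
f(5)*(u*(E + B)) = (-3*sqrt(24 + 5))*(-3*(1 - 4)) = (-3*sqrt(29))*(-3*(-3)) = -3*sqrt(29)*9 = -27*sqrt(29)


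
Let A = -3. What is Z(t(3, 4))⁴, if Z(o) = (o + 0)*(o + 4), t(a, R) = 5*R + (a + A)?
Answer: 53084160000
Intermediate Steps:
t(a, R) = -3 + a + 5*R (t(a, R) = 5*R + (a - 3) = 5*R + (-3 + a) = -3 + a + 5*R)
Z(o) = o*(4 + o)
Z(t(3, 4))⁴ = ((-3 + 3 + 5*4)*(4 + (-3 + 3 + 5*4)))⁴ = ((-3 + 3 + 20)*(4 + (-3 + 3 + 20)))⁴ = (20*(4 + 20))⁴ = (20*24)⁴ = 480⁴ = 53084160000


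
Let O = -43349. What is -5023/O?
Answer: 5023/43349 ≈ 0.11587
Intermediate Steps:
-5023/O = -5023/(-43349) = -5023*(-1/43349) = 5023/43349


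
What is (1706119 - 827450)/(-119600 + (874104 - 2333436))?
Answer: -878669/1578932 ≈ -0.55650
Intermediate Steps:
(1706119 - 827450)/(-119600 + (874104 - 2333436)) = 878669/(-119600 - 1459332) = 878669/(-1578932) = 878669*(-1/1578932) = -878669/1578932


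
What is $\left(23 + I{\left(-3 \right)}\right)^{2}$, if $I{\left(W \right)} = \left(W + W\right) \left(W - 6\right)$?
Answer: $5929$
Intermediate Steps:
$I{\left(W \right)} = 2 W \left(-6 + W\right)$
$\left(23 + I{\left(-3 \right)}\right)^{2} = \left(23 + 2 \left(-3\right) \left(-6 - 3\right)\right)^{2} = \left(23 + 2 \left(-3\right) \left(-9\right)\right)^{2} = \left(23 + 54\right)^{2} = 77^{2} = 5929$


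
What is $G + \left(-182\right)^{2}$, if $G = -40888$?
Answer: $-7764$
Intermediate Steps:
$G + \left(-182\right)^{2} = -40888 + \left(-182\right)^{2} = -40888 + 33124 = -7764$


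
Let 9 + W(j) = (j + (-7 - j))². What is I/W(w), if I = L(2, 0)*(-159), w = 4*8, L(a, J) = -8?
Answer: 159/5 ≈ 31.800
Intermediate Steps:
w = 32
W(j) = 40 (W(j) = -9 + (j + (-7 - j))² = -9 + (-7)² = -9 + 49 = 40)
I = 1272 (I = -8*(-159) = 1272)
I/W(w) = 1272/40 = 1272*(1/40) = 159/5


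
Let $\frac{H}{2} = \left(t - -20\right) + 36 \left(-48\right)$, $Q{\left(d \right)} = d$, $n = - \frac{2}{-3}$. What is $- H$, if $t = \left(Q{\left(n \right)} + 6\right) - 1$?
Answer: $\frac{10214}{3} \approx 3404.7$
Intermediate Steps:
$n = \frac{2}{3}$ ($n = \left(-2\right) \left(- \frac{1}{3}\right) = \frac{2}{3} \approx 0.66667$)
$t = \frac{17}{3}$ ($t = \left(\frac{2}{3} + 6\right) - 1 = \frac{20}{3} - 1 = \frac{17}{3} \approx 5.6667$)
$H = - \frac{10214}{3}$ ($H = 2 \left(\left(\frac{17}{3} - -20\right) + 36 \left(-48\right)\right) = 2 \left(\left(\frac{17}{3} + 20\right) - 1728\right) = 2 \left(\frac{77}{3} - 1728\right) = 2 \left(- \frac{5107}{3}\right) = - \frac{10214}{3} \approx -3404.7$)
$- H = \left(-1\right) \left(- \frac{10214}{3}\right) = \frac{10214}{3}$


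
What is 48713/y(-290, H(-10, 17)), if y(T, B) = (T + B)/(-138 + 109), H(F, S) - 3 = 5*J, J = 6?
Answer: 1412677/257 ≈ 5496.8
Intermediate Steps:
H(F, S) = 33 (H(F, S) = 3 + 5*6 = 3 + 30 = 33)
y(T, B) = -B/29 - T/29 (y(T, B) = (B + T)/(-29) = (B + T)*(-1/29) = -B/29 - T/29)
48713/y(-290, H(-10, 17)) = 48713/(-1/29*33 - 1/29*(-290)) = 48713/(-33/29 + 10) = 48713/(257/29) = 48713*(29/257) = 1412677/257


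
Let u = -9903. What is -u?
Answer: 9903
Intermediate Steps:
-u = -1*(-9903) = 9903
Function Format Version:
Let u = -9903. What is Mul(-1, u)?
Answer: 9903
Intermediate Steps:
Mul(-1, u) = Mul(-1, -9903) = 9903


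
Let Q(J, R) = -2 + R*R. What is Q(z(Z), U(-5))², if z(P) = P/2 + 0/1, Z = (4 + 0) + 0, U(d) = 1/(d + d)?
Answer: 39601/10000 ≈ 3.9601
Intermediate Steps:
U(d) = 1/(2*d)
Z = 4 (Z = 4 + 0 = 4)
z(P) = P/2 (z(P) = P*(½) + 0*1 = P/2 + 0 = P/2)
Q(J, R) = -2 + R²
Q(z(Z), U(-5))² = (-2 + ((½)/(-5))²)² = (-2 + ((½)*(-⅕))²)² = (-2 + (-⅒)²)² = (-2 + 1/100)² = (-199/100)² = 39601/10000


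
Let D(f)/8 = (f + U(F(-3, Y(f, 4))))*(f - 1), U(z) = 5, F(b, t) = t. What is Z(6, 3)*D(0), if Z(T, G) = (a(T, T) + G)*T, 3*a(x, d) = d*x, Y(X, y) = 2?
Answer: -3600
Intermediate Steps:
a(x, d) = d*x/3 (a(x, d) = (d*x)/3 = d*x/3)
D(f) = 8*(-1 + f)*(5 + f) (D(f) = 8*((f + 5)*(f - 1)) = 8*((5 + f)*(-1 + f)) = 8*((-1 + f)*(5 + f)) = 8*(-1 + f)*(5 + f))
Z(T, G) = T*(G + T²/3) (Z(T, G) = (T*T/3 + G)*T = (T²/3 + G)*T = (G + T²/3)*T = T*(G + T²/3))
Z(6, 3)*D(0) = (6*(3 + (⅓)*6²))*(-40 + 8*0² + 32*0) = (6*(3 + (⅓)*36))*(-40 + 8*0 + 0) = (6*(3 + 12))*(-40 + 0 + 0) = (6*15)*(-40) = 90*(-40) = -3600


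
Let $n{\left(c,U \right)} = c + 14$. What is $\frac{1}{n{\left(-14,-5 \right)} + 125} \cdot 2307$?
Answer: $\frac{2307}{125} \approx 18.456$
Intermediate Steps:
$n{\left(c,U \right)} = 14 + c$
$\frac{1}{n{\left(-14,-5 \right)} + 125} \cdot 2307 = \frac{1}{\left(14 - 14\right) + 125} \cdot 2307 = \frac{1}{0 + 125} \cdot 2307 = \frac{1}{125} \cdot 2307 = \frac{2307}{125}$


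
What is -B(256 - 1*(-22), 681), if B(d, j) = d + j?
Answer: -959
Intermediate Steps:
-B(256 - 1*(-22), 681) = -((256 - 1*(-22)) + 681) = -((256 + 22) + 681) = -(278 + 681) = -1*959 = -959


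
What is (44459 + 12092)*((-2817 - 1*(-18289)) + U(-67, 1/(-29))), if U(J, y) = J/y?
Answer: 984835665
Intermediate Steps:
(44459 + 12092)*((-2817 - 1*(-18289)) + U(-67, 1/(-29))) = (44459 + 12092)*((-2817 - 1*(-18289)) - 67/(1/(-29))) = 56551*((-2817 + 18289) - 67/(-1/29)) = 56551*(15472 - 67*(-29)) = 56551*(15472 + 1943) = 56551*17415 = 984835665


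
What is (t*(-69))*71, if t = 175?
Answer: -857325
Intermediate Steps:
(t*(-69))*71 = (175*(-69))*71 = -12075*71 = -857325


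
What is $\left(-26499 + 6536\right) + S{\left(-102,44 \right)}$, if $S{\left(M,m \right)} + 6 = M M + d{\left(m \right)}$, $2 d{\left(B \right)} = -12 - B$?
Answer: $-9593$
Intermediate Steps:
$d{\left(B \right)} = -6 - \frac{B}{2}$ ($d{\left(B \right)} = \frac{-12 - B}{2} = -6 - \frac{B}{2}$)
$S{\left(M,m \right)} = -12 + M^{2} - \frac{m}{2}$ ($S{\left(M,m \right)} = -6 - \left(6 + \frac{m}{2} - M M\right) = -6 - \left(6 + \frac{m}{2} - M^{2}\right) = -12 + M^{2} - \frac{m}{2}$)
$\left(-26499 + 6536\right) + S{\left(-102,44 \right)} = \left(-26499 + 6536\right) - \left(34 - 10404\right) = -19963 - -10370 = -19963 + 10370 = -9593$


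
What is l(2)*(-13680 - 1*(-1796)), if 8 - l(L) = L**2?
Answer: -47536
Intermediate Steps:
l(L) = 8 - L**2
l(2)*(-13680 - 1*(-1796)) = (8 - 1*2**2)*(-13680 - 1*(-1796)) = (8 - 1*4)*(-13680 + 1796) = (8 - 4)*(-11884) = 4*(-11884) = -47536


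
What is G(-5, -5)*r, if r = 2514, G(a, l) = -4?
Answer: -10056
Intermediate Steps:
G(-5, -5)*r = -4*2514 = -10056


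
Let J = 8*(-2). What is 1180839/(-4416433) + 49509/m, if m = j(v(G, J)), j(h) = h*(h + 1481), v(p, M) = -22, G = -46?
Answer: -256555751619/141758666434 ≈ -1.8098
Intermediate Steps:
J = -16
j(h) = h*(1481 + h)
m = -32098 (m = -22*(1481 - 22) = -22*1459 = -32098)
1180839/(-4416433) + 49509/m = 1180839/(-4416433) + 49509/(-32098) = 1180839*(-1/4416433) + 49509*(-1/32098) = -1180839/4416433 - 49509/32098 = -256555751619/141758666434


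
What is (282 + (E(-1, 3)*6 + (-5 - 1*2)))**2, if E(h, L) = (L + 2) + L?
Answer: 104329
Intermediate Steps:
E(h, L) = 2 + 2*L (E(h, L) = (2 + L) + L = 2 + 2*L)
(282 + (E(-1, 3)*6 + (-5 - 1*2)))**2 = (282 + ((2 + 2*3)*6 + (-5 - 1*2)))**2 = (282 + ((2 + 6)*6 + (-5 - 2)))**2 = (282 + (8*6 - 7))**2 = (282 + (48 - 7))**2 = (282 + 41)**2 = 323**2 = 104329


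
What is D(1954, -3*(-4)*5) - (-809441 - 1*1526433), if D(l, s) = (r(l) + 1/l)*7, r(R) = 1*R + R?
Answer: 4617751427/1954 ≈ 2.3632e+6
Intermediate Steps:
r(R) = 2*R (r(R) = R + R = 2*R)
D(l, s) = 7/l + 14*l (D(l, s) = (2*l + 1/l)*7 = (1/l + 2*l)*7 = 7/l + 14*l)
D(1954, -3*(-4)*5) - (-809441 - 1*1526433) = (7/1954 + 14*1954) - (-809441 - 1*1526433) = (7*(1/1954) + 27356) - (-809441 - 1526433) = (7/1954 + 27356) - 1*(-2335874) = 53453631/1954 + 2335874 = 4617751427/1954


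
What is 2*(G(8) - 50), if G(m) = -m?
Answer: -116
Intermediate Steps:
2*(G(8) - 50) = 2*(-1*8 - 50) = 2*(-8 - 50) = 2*(-58) = -116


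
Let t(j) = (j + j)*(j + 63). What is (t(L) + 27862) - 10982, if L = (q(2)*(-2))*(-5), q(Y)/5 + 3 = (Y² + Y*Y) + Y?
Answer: 305980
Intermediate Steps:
q(Y) = -15 + 5*Y + 10*Y² (q(Y) = -15 + 5*((Y² + Y*Y) + Y) = -15 + 5*((Y² + Y²) + Y) = -15 + 5*(2*Y² + Y) = -15 + 5*(Y + 2*Y²) = -15 + (5*Y + 10*Y²) = -15 + 5*Y + 10*Y²)
L = 350 (L = ((-15 + 5*2 + 10*2²)*(-2))*(-5) = ((-15 + 10 + 10*4)*(-2))*(-5) = ((-15 + 10 + 40)*(-2))*(-5) = (35*(-2))*(-5) = -70*(-5) = 350)
t(j) = 2*j*(63 + j) (t(j) = (2*j)*(63 + j) = 2*j*(63 + j))
(t(L) + 27862) - 10982 = (2*350*(63 + 350) + 27862) - 10982 = (2*350*413 + 27862) - 10982 = (289100 + 27862) - 10982 = 316962 - 10982 = 305980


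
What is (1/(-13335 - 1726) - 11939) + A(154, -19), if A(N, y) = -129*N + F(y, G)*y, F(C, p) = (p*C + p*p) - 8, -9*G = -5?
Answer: -38377280584/1219941 ≈ -31458.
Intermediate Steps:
G = 5/9 (G = -1/9*(-5) = 5/9 ≈ 0.55556)
F(C, p) = -8 + p**2 + C*p (F(C, p) = (C*p + p**2) - 8 = (p**2 + C*p) - 8 = -8 + p**2 + C*p)
A(N, y) = -129*N + y*(-623/81 + 5*y/9) (A(N, y) = -129*N + (-8 + (5/9)**2 + y*(5/9))*y = -129*N + (-8 + 25/81 + 5*y/9)*y = -129*N + (-623/81 + 5*y/9)*y = -129*N + y*(-623/81 + 5*y/9))
(1/(-13335 - 1726) - 11939) + A(154, -19) = (1/(-13335 - 1726) - 11939) + (-129*154 + (1/81)*(-19)*(-623 + 45*(-19))) = (1/(-15061) - 11939) + (-19866 + (1/81)*(-19)*(-623 - 855)) = (-1/15061 - 11939) + (-19866 + (1/81)*(-19)*(-1478)) = -179813280/15061 + (-19866 + 28082/81) = -179813280/15061 - 1581064/81 = -38377280584/1219941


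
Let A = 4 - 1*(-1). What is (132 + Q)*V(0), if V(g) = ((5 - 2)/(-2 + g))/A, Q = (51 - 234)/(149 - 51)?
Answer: -38259/980 ≈ -39.040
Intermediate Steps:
A = 5 (A = 4 + 1 = 5)
Q = -183/98 ≈ -1.8673
V(g) = 3/(5*(-2 + g)) (V(g) = ((5 - 2)/(-2 + g))/5 = (3/(-2 + g))*(⅕) = 3/(5*(-2 + g)))
(132 + Q)*V(0) = (132 - 183/98)*(3/(5*(-2 + 0))) = 12753*((⅗)/(-2))/98 = 12753*((⅗)*(-½))/98 = (12753/98)*(-3/10) = -38259/980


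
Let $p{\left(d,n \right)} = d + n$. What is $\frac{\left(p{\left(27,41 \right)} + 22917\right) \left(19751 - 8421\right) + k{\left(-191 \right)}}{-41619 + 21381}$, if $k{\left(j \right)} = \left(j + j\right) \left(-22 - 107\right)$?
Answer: $- \frac{130234664}{10119} \approx -12870.0$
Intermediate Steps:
$k{\left(j \right)} = - 258 j$ ($k{\left(j \right)} = 2 j \left(-129\right) = - 258 j$)
$\frac{\left(p{\left(27,41 \right)} + 22917\right) \left(19751 - 8421\right) + k{\left(-191 \right)}}{-41619 + 21381} = \frac{\left(\left(27 + 41\right) + 22917\right) \left(19751 - 8421\right) - -49278}{-41619 + 21381} = \frac{\left(68 + 22917\right) 11330 + 49278}{-20238} = \left(22985 \cdot 11330 + 49278\right) \left(- \frac{1}{20238}\right) = \left(260420050 + 49278\right) \left(- \frac{1}{20238}\right) = 260469328 \left(- \frac{1}{20238}\right) = - \frac{130234664}{10119}$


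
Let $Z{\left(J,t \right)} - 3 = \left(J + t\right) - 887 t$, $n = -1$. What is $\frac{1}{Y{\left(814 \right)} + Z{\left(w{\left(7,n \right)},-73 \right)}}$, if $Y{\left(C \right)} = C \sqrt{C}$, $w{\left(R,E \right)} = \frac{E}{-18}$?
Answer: $\frac{20956662}{1180748600425} - \frac{263736 \sqrt{814}}{1180748600425} \approx 1.1376 \cdot 10^{-5}$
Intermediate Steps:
$w{\left(R,E \right)} = - \frac{E}{18}$ ($w{\left(R,E \right)} = E \left(- \frac{1}{18}\right) = - \frac{E}{18}$)
$Z{\left(J,t \right)} = 3 + J - 886 t$ ($Z{\left(J,t \right)} = 3 + \left(\left(J + t\right) - 887 t\right) = 3 + \left(J - 886 t\right) = 3 + J - 886 t$)
$Y{\left(C \right)} = C^{\frac{3}{2}}$
$\frac{1}{Y{\left(814 \right)} + Z{\left(w{\left(7,n \right)},-73 \right)}} = \frac{1}{814^{\frac{3}{2}} - - \frac{1164259}{18}} = \frac{1}{814 \sqrt{814} + \left(3 + \frac{1}{18} + 64678\right)} = \frac{1}{814 \sqrt{814} + \frac{1164259}{18}} = \frac{1}{\frac{1164259}{18} + 814 \sqrt{814}}$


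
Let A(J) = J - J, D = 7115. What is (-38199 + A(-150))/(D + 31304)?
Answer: -38199/38419 ≈ -0.99427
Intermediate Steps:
A(J) = 0
(-38199 + A(-150))/(D + 31304) = (-38199 + 0)/(7115 + 31304) = -38199/38419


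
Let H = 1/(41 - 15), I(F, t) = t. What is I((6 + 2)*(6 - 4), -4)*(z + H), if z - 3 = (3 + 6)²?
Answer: -4370/13 ≈ -336.15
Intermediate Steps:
z = 84 (z = 3 + (3 + 6)² = 3 + 9² = 3 + 81 = 84)
H = 1/26 ≈ 0.038462
I((6 + 2)*(6 - 4), -4)*(z + H) = -4*(84 + 1/26) = -4*2185/26 = -4370/13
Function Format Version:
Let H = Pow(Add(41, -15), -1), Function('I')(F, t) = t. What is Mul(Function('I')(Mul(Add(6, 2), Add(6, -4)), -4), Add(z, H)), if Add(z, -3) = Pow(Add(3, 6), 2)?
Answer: Rational(-4370, 13) ≈ -336.15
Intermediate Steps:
z = 84 (z = Add(3, Pow(Add(3, 6), 2)) = Add(3, Pow(9, 2)) = Add(3, 81) = 84)
H = Rational(1, 26) (H = Pow(26, -1) = Rational(1, 26) ≈ 0.038462)
Mul(Function('I')(Mul(Add(6, 2), Add(6, -4)), -4), Add(z, H)) = Mul(-4, Add(84, Rational(1, 26))) = Mul(-4, Rational(2185, 26)) = Rational(-4370, 13)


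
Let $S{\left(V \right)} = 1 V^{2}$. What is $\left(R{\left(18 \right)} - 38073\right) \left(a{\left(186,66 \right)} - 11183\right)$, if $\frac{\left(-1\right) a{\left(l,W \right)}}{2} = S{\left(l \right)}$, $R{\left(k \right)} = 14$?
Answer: $3058992125$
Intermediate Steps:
$S{\left(V \right)} = V^{2}$
$a{\left(l,W \right)} = - 2 l^{2}$
$\left(R{\left(18 \right)} - 38073\right) \left(a{\left(186,66 \right)} - 11183\right) = \left(14 - 38073\right) \left(- 2 \cdot 186^{2} - 11183\right) = - 38059 \left(\left(-2\right) 34596 - 11183\right) = - 38059 \left(-69192 - 11183\right) = \left(-38059\right) \left(-80375\right) = 3058992125$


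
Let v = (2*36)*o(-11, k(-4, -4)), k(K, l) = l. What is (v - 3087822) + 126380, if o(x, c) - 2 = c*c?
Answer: -2960146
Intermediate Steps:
o(x, c) = 2 + c**2 (o(x, c) = 2 + c*c = 2 + c**2)
v = 1296 (v = (2*36)*(2 + (-4)**2) = 72*(2 + 16) = 72*18 = 1296)
(v - 3087822) + 126380 = (1296 - 3087822) + 126380 = -3086526 + 126380 = -2960146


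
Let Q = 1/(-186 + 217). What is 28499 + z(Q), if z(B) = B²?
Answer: 27387540/961 ≈ 28499.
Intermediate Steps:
Q = 1/31 ≈ 0.032258
28499 + z(Q) = 28499 + (1/31)² = 28499 + 1/961 = 27387540/961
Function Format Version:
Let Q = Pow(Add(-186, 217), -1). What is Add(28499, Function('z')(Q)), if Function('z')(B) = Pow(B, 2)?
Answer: Rational(27387540, 961) ≈ 28499.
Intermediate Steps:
Q = Rational(1, 31) (Q = Pow(31, -1) = Rational(1, 31) ≈ 0.032258)
Add(28499, Function('z')(Q)) = Add(28499, Pow(Rational(1, 31), 2)) = Add(28499, Rational(1, 961)) = Rational(27387540, 961)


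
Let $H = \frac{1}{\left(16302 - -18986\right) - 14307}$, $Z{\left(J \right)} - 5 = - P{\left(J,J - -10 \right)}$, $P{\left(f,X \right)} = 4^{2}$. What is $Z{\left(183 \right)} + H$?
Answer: $- \frac{230790}{20981} \approx -11.0$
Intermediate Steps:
$P{\left(f,X \right)} = 16$
$Z{\left(J \right)} = -11$ ($Z{\left(J \right)} = 5 - 16 = -11$)
$H = \frac{1}{20981}$ ($H = \frac{1}{\left(16302 + 18986\right) - 14307} = \frac{1}{35288 - 14307} = \frac{1}{20981} \approx 4.7662 \cdot 10^{-5}$)
$Z{\left(183 \right)} + H = -11 + \frac{1}{20981} = - \frac{230790}{20981}$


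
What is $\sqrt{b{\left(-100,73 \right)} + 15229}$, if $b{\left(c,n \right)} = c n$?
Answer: $3 \sqrt{881} \approx 89.045$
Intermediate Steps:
$\sqrt{b{\left(-100,73 \right)} + 15229} = \sqrt{\left(-100\right) 73 + 15229} = \sqrt{-7300 + 15229} = \sqrt{7929} = 3 \sqrt{881}$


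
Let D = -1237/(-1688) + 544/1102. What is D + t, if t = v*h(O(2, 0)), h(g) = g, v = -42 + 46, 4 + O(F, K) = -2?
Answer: -21181389/930088 ≈ -22.774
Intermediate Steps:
O(F, K) = -6 (O(F, K) = -4 - 2 = -6)
D = 1140723/930088 (D = -1237*(-1/1688) + 544*(1/1102) = 1237/1688 + 272/551 = 1140723/930088 ≈ 1.2265)
v = 4
t = -24 (t = 4*(-6) = -24)
D + t = 1140723/930088 - 24 = -21181389/930088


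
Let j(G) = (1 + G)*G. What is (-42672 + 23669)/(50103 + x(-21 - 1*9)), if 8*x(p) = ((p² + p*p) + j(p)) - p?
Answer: -38006/100881 ≈ -0.37674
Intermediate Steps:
j(G) = G*(1 + G)
x(p) = -p/8 + p²/4 + p*(1 + p)/8 (x(p) = (((p² + p*p) + p*(1 + p)) - p)/8 = (((p² + p²) + p*(1 + p)) - p)/8 = ((2*p² + p*(1 + p)) - p)/8 = (-p + 2*p² + p*(1 + p))/8 = -p/8 + p²/4 + p*(1 + p)/8)
(-42672 + 23669)/(50103 + x(-21 - 1*9)) = (-42672 + 23669)/(50103 + 3*(-21 - 1*9)²/8) = -19003/(50103 + 3*(-21 - 9)²/8) = -19003/(50103 + (3/8)*(-30)²) = -19003/(50103 + (3/8)*900) = -19003/(50103 + 675/2) = -19003/100881/2 = -19003*2/100881 = -38006/100881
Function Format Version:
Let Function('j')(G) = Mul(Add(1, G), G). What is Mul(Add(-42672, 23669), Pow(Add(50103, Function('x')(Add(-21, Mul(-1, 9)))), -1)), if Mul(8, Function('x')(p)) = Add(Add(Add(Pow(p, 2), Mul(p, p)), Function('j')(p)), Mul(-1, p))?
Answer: Rational(-38006, 100881) ≈ -0.37674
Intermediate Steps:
Function('j')(G) = Mul(G, Add(1, G))
Function('x')(p) = Add(Mul(Rational(-1, 8), p), Mul(Rational(1, 4), Pow(p, 2)), Mul(Rational(1, 8), p, Add(1, p))) (Function('x')(p) = Mul(Rational(1, 8), Add(Add(Add(Pow(p, 2), Mul(p, p)), Mul(p, Add(1, p))), Mul(-1, p))) = Mul(Rational(1, 8), Add(Add(Add(Pow(p, 2), Pow(p, 2)), Mul(p, Add(1, p))), Mul(-1, p))) = Mul(Rational(1, 8), Add(Add(Mul(2, Pow(p, 2)), Mul(p, Add(1, p))), Mul(-1, p))) = Mul(Rational(1, 8), Add(Mul(-1, p), Mul(2, Pow(p, 2)), Mul(p, Add(1, p)))) = Add(Mul(Rational(-1, 8), p), Mul(Rational(1, 4), Pow(p, 2)), Mul(Rational(1, 8), p, Add(1, p))))
Mul(Add(-42672, 23669), Pow(Add(50103, Function('x')(Add(-21, Mul(-1, 9)))), -1)) = Mul(Add(-42672, 23669), Pow(Add(50103, Mul(Rational(3, 8), Pow(Add(-21, Mul(-1, 9)), 2))), -1)) = Mul(-19003, Pow(Add(50103, Mul(Rational(3, 8), Pow(Add(-21, -9), 2))), -1)) = Mul(-19003, Pow(Add(50103, Mul(Rational(3, 8), Pow(-30, 2))), -1)) = Mul(-19003, Pow(Add(50103, Mul(Rational(3, 8), 900)), -1)) = Mul(-19003, Pow(Add(50103, Rational(675, 2)), -1)) = Mul(-19003, Pow(Rational(100881, 2), -1)) = Mul(-19003, Rational(2, 100881)) = Rational(-38006, 100881)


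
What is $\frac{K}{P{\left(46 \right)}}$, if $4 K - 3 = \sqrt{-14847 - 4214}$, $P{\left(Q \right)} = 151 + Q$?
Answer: $\frac{3}{788} + \frac{7 i \sqrt{389}}{788} \approx 0.0038071 + 0.1752 i$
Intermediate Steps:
$K = \frac{3}{4} + \frac{7 i \sqrt{389}}{4}$ ($K = \frac{3}{4} + \frac{\sqrt{-14847 - 4214}}{4} = \frac{3}{4} + \frac{\sqrt{-19061}}{4} = \frac{3}{4} + \frac{7 i \sqrt{389}}{4} \approx 0.75 + 34.515 i$)
$\frac{K}{P{\left(46 \right)}} = \frac{\frac{3}{4} + \frac{7 i \sqrt{389}}{4}}{151 + 46} = \frac{\frac{3}{4} + \frac{7 i \sqrt{389}}{4}}{197} = \left(\frac{3}{4} + \frac{7 i \sqrt{389}}{4}\right) \frac{1}{197} = \frac{3}{788} + \frac{7 i \sqrt{389}}{788}$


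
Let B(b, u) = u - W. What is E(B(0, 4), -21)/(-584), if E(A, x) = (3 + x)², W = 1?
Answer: -81/146 ≈ -0.55479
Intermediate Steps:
B(b, u) = -1 + u (B(b, u) = u - 1*1 = u - 1 = -1 + u)
E(B(0, 4), -21)/(-584) = (3 - 21)²/(-584) = (-18)²*(-1/584) = 324*(-1/584) = -81/146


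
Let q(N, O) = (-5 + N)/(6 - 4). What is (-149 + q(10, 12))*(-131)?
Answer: 38383/2 ≈ 19192.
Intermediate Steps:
q(N, O) = -5/2 + N/2 (q(N, O) = (-5 + N)/2 = (-5 + N)*(1/2) = -5/2 + N/2)
(-149 + q(10, 12))*(-131) = (-149 + (-5/2 + (1/2)*10))*(-131) = (-149 + (-5/2 + 5))*(-131) = (-149 + 5/2)*(-131) = -293/2*(-131) = 38383/2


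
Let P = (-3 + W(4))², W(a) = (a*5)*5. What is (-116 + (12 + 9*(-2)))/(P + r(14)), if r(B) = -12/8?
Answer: -244/18815 ≈ -0.012968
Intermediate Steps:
r(B) = -3/2 (r(B) = -12*⅛ = -3/2)
W(a) = 25*a (W(a) = (5*a)*5 = 25*a)
P = 9409 (P = (-3 + 25*4)² = (-3 + 100)² = 97² = 9409)
(-116 + (12 + 9*(-2)))/(P + r(14)) = (-116 + (12 + 9*(-2)))/(9409 - 3/2) = (-116 + (12 - 18))/(18815/2) = (-116 - 6)*(2/18815) = -122*2/18815 = -244/18815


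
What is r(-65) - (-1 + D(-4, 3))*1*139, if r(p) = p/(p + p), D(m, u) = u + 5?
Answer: -1945/2 ≈ -972.50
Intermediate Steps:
D(m, u) = 5 + u
r(p) = 1/2 (r(p) = p/((2*p)) = (1/(2*p))*p = 1/2)
r(-65) - (-1 + D(-4, 3))*1*139 = 1/2 - (-1 + (5 + 3))*1*139 = 1/2 - (-1 + 8)*1*139 = 1/2 - 7*1*139 = 1/2 - 7*139 = 1/2 - 1*973 = 1/2 - 973 = -1945/2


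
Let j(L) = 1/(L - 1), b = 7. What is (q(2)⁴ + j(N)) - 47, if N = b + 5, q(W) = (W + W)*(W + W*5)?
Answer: 58392060/11 ≈ 5.3084e+6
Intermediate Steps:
q(W) = 12*W² (q(W) = (2*W)*(W + 5*W) = (2*W)*(6*W) = 12*W²)
N = 12 (N = 7 + 5 = 12)
j(L) = 1/(-1 + L)
(q(2)⁴ + j(N)) - 47 = ((12*2²)⁴ + 1/(-1 + 12)) - 47 = ((12*4)⁴ + 1/11) - 47 = (48⁴ + 1/11) - 47 = (5308416 + 1/11) - 47 = 58392577/11 - 47 = 58392060/11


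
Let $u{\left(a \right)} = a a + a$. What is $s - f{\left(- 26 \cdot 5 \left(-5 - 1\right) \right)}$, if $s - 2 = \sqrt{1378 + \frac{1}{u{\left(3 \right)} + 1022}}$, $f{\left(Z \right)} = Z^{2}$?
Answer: $-608398 + \frac{3 \sqrt{163699778}}{1034} \approx -6.0836 \cdot 10^{5}$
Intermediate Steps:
$u{\left(a \right)} = a + a^{2}$ ($u{\left(a \right)} = a^{2} + a = a + a^{2}$)
$s = 2 + \frac{3 \sqrt{163699778}}{1034}$ ($s = 2 + \sqrt{1378 + \frac{1}{3 \left(1 + 3\right) + 1022}} = 2 + \sqrt{1378 + \frac{1}{3 \cdot 4 + 1022}} = 2 + \sqrt{1378 + \frac{1}{12 + 1022}} = 2 + \sqrt{1378 + \frac{1}{1034}} = 2 + \sqrt{\frac{1424853}{1034}} = 2 + \frac{3 \sqrt{163699778}}{1034} \approx 39.121$)
$s - f{\left(- 26 \cdot 5 \left(-5 - 1\right) \right)} = \left(2 + \frac{3 \sqrt{163699778}}{1034}\right) - \left(- 26 \cdot 5 \left(-5 - 1\right)\right)^{2} = \left(2 + \frac{3 \sqrt{163699778}}{1034}\right) - \left(- 26 \cdot 5 \left(-6\right)\right)^{2} = \left(2 + \frac{3 \sqrt{163699778}}{1034}\right) - \left(\left(-26\right) \left(-30\right)\right)^{2} = \left(2 + \frac{3 \sqrt{163699778}}{1034}\right) - 780^{2} = \left(2 + \frac{3 \sqrt{163699778}}{1034}\right) - 608400 = -608398 + \frac{3 \sqrt{163699778}}{1034}$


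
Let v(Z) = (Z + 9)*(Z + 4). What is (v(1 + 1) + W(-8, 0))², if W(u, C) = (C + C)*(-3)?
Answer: 4356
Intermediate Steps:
v(Z) = (4 + Z)*(9 + Z) (v(Z) = (9 + Z)*(4 + Z) = (4 + Z)*(9 + Z))
W(u, C) = -6*C (W(u, C) = (2*C)*(-3) = -6*C)
(v(1 + 1) + W(-8, 0))² = ((36 + (1 + 1)² + 13*(1 + 1)) - 6*0)² = ((36 + 2² + 13*2) + 0)² = ((36 + 4 + 26) + 0)² = (66 + 0)² = 66² = 4356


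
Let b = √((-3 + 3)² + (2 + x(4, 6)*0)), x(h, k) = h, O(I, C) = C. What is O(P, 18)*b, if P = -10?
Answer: 18*√2 ≈ 25.456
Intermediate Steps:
b = √2 (b = √((-3 + 3)² + (2 + 4*0)) = √(0² + (2 + 0)) = √(0 + 2) = √2 ≈ 1.4142)
O(P, 18)*b = 18*√2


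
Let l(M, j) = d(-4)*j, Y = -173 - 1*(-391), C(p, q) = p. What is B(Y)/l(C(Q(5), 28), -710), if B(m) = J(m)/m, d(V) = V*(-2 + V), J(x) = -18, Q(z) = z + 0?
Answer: 3/619120 ≈ 4.8456e-6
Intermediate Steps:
Q(z) = z
Y = 218 (Y = -173 + 391 = 218)
l(M, j) = 24*j (l(M, j) = (-4*(-2 - 4))*j = (-4*(-6))*j = 24*j)
B(m) = -18/m
B(Y)/l(C(Q(5), 28), -710) = (-18/218)/((24*(-710))) = -18*1/218/(-17040) = -9/109*(-1/17040) = 3/619120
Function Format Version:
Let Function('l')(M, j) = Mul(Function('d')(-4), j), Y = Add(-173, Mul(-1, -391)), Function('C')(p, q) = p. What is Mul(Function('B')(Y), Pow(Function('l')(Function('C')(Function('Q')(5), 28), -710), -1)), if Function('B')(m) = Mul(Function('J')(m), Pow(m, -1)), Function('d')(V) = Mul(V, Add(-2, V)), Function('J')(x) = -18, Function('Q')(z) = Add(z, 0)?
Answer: Rational(3, 619120) ≈ 4.8456e-6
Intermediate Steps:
Function('Q')(z) = z
Y = 218 (Y = Add(-173, 391) = 218)
Function('l')(M, j) = Mul(24, j) (Function('l')(M, j) = Mul(Mul(-4, Add(-2, -4)), j) = Mul(Mul(-4, -6), j) = Mul(24, j))
Function('B')(m) = Mul(-18, Pow(m, -1))
Mul(Function('B')(Y), Pow(Function('l')(Function('C')(Function('Q')(5), 28), -710), -1)) = Mul(Mul(-18, Pow(218, -1)), Pow(Mul(24, -710), -1)) = Mul(Mul(-18, Rational(1, 218)), Pow(-17040, -1)) = Mul(Rational(-9, 109), Rational(-1, 17040)) = Rational(3, 619120)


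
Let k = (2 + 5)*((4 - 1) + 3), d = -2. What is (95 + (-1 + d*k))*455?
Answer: 4550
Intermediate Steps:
k = 42 (k = 7*(3 + 3) = 7*6 = 42)
(95 + (-1 + d*k))*455 = (95 + (-1 - 2*42))*455 = (95 + (-1 - 84))*455 = (95 - 85)*455 = 10*455 = 4550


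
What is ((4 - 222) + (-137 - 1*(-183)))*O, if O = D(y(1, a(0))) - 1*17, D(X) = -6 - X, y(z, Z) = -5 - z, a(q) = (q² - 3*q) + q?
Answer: 2924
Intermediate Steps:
a(q) = q² - 2*q
O = -17 (O = (-6 - (-5 - 1*1)) - 1*17 = (-6 - (-5 - 1)) - 17 = (-6 - 1*(-6)) - 17 = (-6 + 6) - 17 = 0 - 17 = -17)
((4 - 222) + (-137 - 1*(-183)))*O = ((4 - 222) + (-137 - 1*(-183)))*(-17) = (-218 + (-137 + 183))*(-17) = (-218 + 46)*(-17) = -172*(-17) = 2924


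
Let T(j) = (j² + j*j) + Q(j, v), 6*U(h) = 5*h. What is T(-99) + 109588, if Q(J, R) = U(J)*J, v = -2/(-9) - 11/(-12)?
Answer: 274715/2 ≈ 1.3736e+5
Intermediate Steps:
U(h) = 5*h/6 (U(h) = (5*h)/6 = 5*h/6)
v = 41/36 (v = -2*(-⅑) - 11*(-1/12) = 2/9 + 11/12 = 41/36 ≈ 1.1389)
Q(J, R) = 5*J²/6 (Q(J, R) = (5*J/6)*J = 5*J²/6)
T(j) = 17*j²/6 (T(j) = (j² + j*j) + 5*j²/6 = (j² + j²) + 5*j²/6 = 2*j² + 5*j²/6 = 17*j²/6)
T(-99) + 109588 = (17/6)*(-99)² + 109588 = (17/6)*9801 + 109588 = 55539/2 + 109588 = 274715/2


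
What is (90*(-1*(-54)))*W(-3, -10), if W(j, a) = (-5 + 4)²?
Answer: 4860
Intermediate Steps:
W(j, a) = 1 (W(j, a) = (-1)² = 1)
(90*(-1*(-54)))*W(-3, -10) = (90*(-1*(-54)))*1 = (90*54)*1 = 4860*1 = 4860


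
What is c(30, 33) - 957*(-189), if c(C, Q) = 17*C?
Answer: 181383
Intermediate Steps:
c(30, 33) - 957*(-189) = 17*30 - 957*(-189) = 510 + 180873 = 181383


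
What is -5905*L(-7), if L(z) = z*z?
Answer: -289345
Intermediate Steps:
L(z) = z²
-5905*L(-7) = -5905*(-7)² = -5905*49 = -289345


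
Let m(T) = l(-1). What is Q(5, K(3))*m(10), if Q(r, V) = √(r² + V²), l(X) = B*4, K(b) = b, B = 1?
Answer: 4*√34 ≈ 23.324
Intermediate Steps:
l(X) = 4 (l(X) = 1*4 = 4)
m(T) = 4
Q(r, V) = √(V² + r²)
Q(5, K(3))*m(10) = √(3² + 5²)*4 = √(9 + 25)*4 = √34*4 = 4*√34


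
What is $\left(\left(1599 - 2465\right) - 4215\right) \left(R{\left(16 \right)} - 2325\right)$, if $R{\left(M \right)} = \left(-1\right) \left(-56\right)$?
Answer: $11528789$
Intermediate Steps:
$R{\left(M \right)} = 56$
$\left(\left(1599 - 2465\right) - 4215\right) \left(R{\left(16 \right)} - 2325\right) = \left(\left(1599 - 2465\right) - 4215\right) \left(56 - 2325\right) = \left(-866 - 4215\right) \left(-2269\right) = \left(-5081\right) \left(-2269\right) = 11528789$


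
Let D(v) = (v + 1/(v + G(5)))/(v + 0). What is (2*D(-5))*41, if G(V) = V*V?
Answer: 4059/50 ≈ 81.180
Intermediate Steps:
G(V) = V²
D(v) = (v + 1/(25 + v))/v (D(v) = (v + 1/(v + 5²))/(v + 0) = (v + 1/(v + 25))/v = (v + 1/(25 + v))/v)
(2*D(-5))*41 = (2*((1 + (-5)² + 25*(-5))/((-5)*(25 - 5))))*41 = (2*(-⅕*(1 + 25 - 125)/20))*41 = (2*(-⅕*1/20*(-99)))*41 = (2*(99/100))*41 = (99/50)*41 = 4059/50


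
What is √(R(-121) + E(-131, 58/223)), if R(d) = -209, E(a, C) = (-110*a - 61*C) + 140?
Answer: 3*√79152735/223 ≈ 119.69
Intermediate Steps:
E(a, C) = 140 - 110*a - 61*C
√(R(-121) + E(-131, 58/223)) = √(-209 + (140 - 110*(-131) - 3538/223)) = √(-209 + (140 + 14410 - 3538/223)) = √(-209 + 3241112/223) = √(3194505/223) = 3*√79152735/223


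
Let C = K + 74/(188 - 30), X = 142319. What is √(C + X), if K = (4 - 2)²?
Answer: √888240766/79 ≈ 377.26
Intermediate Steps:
K = 4 (K = 2² = 4)
C = 353/79 (C = 4 + 74/(188 - 30) = 4 + 74/158 = 4 + (1/158)*74 = 4 + 37/79 = 353/79 ≈ 4.4684)
√(C + X) = √(353/79 + 142319) = √(11243554/79) = √888240766/79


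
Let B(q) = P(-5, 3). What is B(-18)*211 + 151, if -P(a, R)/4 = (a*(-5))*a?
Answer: 105651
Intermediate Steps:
P(a, R) = 20*a**2 (P(a, R) = -4*a*(-5)*a = -4*(-5*a)*a = -(-20)*a**2 = 20*a**2)
B(q) = 500 (B(q) = 20*(-5)**2 = 20*25 = 500)
B(-18)*211 + 151 = 500*211 + 151 = 105500 + 151 = 105651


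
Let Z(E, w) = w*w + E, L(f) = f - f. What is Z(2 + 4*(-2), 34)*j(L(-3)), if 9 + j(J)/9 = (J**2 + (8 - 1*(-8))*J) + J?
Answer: -93150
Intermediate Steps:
L(f) = 0
Z(E, w) = E + w**2 (Z(E, w) = w**2 + E = E + w**2)
j(J) = -81 + 9*J**2 + 153*J (j(J) = -81 + 9*((J**2 + (8 - 1*(-8))*J) + J) = -81 + 9*((J**2 + (8 + 8)*J) + J) = -81 + 9*((J**2 + 16*J) + J) = -81 + 9*(J**2 + 17*J) = -81 + (9*J**2 + 153*J) = -81 + 9*J**2 + 153*J)
Z(2 + 4*(-2), 34)*j(L(-3)) = ((2 + 4*(-2)) + 34**2)*(-81 + 9*0**2 + 153*0) = ((2 - 8) + 1156)*(-81 + 9*0 + 0) = (-6 + 1156)*(-81 + 0 + 0) = 1150*(-81) = -93150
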